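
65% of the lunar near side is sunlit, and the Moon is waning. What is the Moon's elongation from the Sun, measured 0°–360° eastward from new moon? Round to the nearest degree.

253°

Invert f = (1 − cos θ)/2 to get cos θ = 1 − 2(0.65) = -0.300, hence θ₀ = arccos -0.300 = 107.5°.
Since the Moon is past full (waning), take the reflex angle: θ = 360° − 107.5° = 252.5°.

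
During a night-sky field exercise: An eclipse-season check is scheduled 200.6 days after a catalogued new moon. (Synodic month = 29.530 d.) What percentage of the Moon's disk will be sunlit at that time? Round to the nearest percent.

Reduce mod P: 200.6 − 6×29.530 = 23.42 d into the current lunation.
Elongation θ = 360° × 23.42/29.530 ≈ 285.5°.
cos 285.5° = 0.267, so f = (1 − 0.267)/2 = 0.366, so 37%.

37%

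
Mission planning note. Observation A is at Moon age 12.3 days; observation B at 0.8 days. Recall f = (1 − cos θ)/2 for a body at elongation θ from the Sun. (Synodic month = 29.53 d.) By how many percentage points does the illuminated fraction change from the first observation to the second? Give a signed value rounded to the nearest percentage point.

-93 pp

θ₁ = 360° × 12.3/29.53 = 149.9°, f₁ = (1 − cos θ₁)/2 = 0.933.
θ₂ = 360° × 0.8/29.53 = 9.8°, f₂ = (1 − cos θ₂)/2 = 0.007.
Change = f₂ − f₁ = -0.926 → -93 percentage points.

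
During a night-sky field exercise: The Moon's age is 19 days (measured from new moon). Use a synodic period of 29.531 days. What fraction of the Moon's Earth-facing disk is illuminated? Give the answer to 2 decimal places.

0.81

Phase angle: θ = 360°·(19 d)/(29.531 d) = 231.6°.
With cos θ = (-0.621), the lit fraction is (1 − (-0.621))/2 ≈ 0.810.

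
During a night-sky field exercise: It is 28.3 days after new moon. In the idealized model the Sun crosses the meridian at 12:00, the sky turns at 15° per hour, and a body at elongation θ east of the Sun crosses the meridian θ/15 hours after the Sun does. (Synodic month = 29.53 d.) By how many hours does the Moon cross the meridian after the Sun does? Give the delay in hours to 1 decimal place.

23.0 h

Elongation θ = 360° × 28.3/29.53 ≈ 345.0°.
Delay after the Sun = 345.0° / (15°/h) ≈ 23.00 h.
So the Moon crosses the meridian 23.00 h after the Sun.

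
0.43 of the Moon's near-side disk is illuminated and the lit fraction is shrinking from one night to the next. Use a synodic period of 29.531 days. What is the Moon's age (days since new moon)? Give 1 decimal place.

22.8 days

cos θ = 1 − 2f = 0.140, giving a principal value of 82.0°.
Since the Moon is past full (waning), take the reflex angle: θ = 360° − 82.0° = 278.0°.
That fraction of the synodic month is 278.0/360 × 29.531 d ≈ 22.81 d.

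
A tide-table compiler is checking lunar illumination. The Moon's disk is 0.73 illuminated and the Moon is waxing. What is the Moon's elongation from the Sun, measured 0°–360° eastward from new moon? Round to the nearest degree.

117°

From f = (1 − cos θ)/2: cos θ = 1 − 2×0.73 = -0.460; arccos → 117.4°.
The Moon is waxing (0°–180°), so θ = 117.4° directly.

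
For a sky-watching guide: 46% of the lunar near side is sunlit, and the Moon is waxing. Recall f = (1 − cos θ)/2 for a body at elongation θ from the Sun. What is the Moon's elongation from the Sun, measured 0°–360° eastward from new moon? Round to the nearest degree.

85°

From f = (1 − cos θ)/2: cos θ = 1 − 2×0.46 = 0.080; arccos → 85.4°.
The Moon is waxing (0°–180°), so θ = 85.4° directly.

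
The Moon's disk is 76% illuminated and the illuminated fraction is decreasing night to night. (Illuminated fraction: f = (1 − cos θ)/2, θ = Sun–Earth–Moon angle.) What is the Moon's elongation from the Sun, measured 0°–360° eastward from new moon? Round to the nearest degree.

From f = (1 − cos θ)/2: cos θ = 1 − 2×0.76 = -0.520; arccos → 121.3°.
A waning Moon lies in 180°–360°, so θ = 360° − 121.3° = 238.7°.

239°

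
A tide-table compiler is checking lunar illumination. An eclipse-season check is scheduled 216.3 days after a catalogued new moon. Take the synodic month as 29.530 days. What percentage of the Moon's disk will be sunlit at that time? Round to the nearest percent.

73%

216.3 d spans 7 complete synodic months (7 × 29.530 = 206.71 d) plus 9.59 d.
The Moon has covered 9.59/29.530 of its cycle, so θ ≈ 360° × 9.59/29.530 = 116.9°.
Illuminated fraction = (1 − cos 116.9°)/2 = (1 − (-0.453))/2 ≈ 0.726, so 73%.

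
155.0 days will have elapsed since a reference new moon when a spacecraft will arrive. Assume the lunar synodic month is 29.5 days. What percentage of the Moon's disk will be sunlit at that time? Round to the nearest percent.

Reduce mod P: 155.0 − 5×29.5 = 7.50 d into the current lunation.
The Moon has covered 7.50/29.5 of its cycle, so θ ≈ 360° × 7.50/29.5 = 91.5°.
With cos θ = (-0.027), the lit fraction is (1 − (-0.027))/2 ≈ 0.513, so 51%.

51%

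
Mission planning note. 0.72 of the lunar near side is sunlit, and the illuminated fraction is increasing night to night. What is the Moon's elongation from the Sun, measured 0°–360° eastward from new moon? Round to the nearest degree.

116°

Invert f = (1 − cos θ)/2 to get cos θ = 1 − 2(0.72) = -0.440, hence θ₀ = arccos -0.440 = 116.1°.
Waxing ⇒ before full, so θ = 116.1°.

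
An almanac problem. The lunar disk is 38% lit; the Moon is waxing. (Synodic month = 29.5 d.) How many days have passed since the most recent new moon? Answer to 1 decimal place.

6.2 days

From f = (1 − cos θ)/2: cos θ = 1 − 2×0.38 = 0.240; arccos → 76.1°.
Waxing ⇒ before full, so θ = 76.1°.
That fraction of the synodic month is 76.1/360 × 29.5 d ≈ 6.24 d.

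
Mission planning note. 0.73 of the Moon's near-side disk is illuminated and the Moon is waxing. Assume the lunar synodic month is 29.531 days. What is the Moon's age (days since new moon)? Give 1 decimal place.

Invert f = (1 − cos θ)/2 to get cos θ = 1 − 2(0.73) = -0.460, hence θ₀ = arccos -0.460 = 117.4°.
Waxing ⇒ before full, so θ = 117.4°.
At 360°/29.531 d per day, 117.4° corresponds to 9.63 days.

9.6 days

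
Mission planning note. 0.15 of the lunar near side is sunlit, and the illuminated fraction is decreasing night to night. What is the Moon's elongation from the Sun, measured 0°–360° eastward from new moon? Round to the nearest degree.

314°

From f = (1 − cos θ)/2: cos θ = 1 − 2×0.15 = 0.700; arccos → 45.6°.
Since the Moon is past full (waning), take the reflex angle: θ = 360° − 45.6° = 314.4°.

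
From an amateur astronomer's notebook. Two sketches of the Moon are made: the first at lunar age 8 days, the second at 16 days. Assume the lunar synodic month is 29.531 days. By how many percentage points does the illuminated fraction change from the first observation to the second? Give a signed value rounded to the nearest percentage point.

θ₁ = 360° × 8/29.531 = 97.5°, f₁ = (1 − cos θ₁)/2 = 0.565.
θ₂ = 360° × 16/29.531 = 195.0°, f₂ = (1 − cos θ₂)/2 = 0.983.
Change = f₂ − f₁ = +0.417 → +42 percentage points.

+42 pp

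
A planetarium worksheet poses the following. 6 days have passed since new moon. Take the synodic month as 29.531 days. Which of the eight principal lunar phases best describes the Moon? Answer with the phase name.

At 6/29.531 of the cycle, θ ≈ 73° — the first quarter range.

first quarter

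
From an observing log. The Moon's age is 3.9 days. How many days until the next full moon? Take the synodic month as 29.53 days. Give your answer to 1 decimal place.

10.9 days

Full moon is 0.5 of the way through the cycle: age 0.5 × 29.53 = 14.765 d.
So 10.865 days remain (14.765 − 3.9).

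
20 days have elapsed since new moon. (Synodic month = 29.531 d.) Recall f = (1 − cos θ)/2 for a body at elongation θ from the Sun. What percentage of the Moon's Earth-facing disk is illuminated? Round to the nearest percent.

72%

Elongation θ = 360° × 20/29.531 ≈ 243.8°.
cos 243.8° = (-0.441), so f = (1 − (-0.441))/2 = 0.721, so 72%.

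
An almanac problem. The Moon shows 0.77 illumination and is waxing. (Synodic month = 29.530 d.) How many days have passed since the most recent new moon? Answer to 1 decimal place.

10.1 days

Invert f = (1 − cos θ)/2 to get cos θ = 1 − 2(0.77) = -0.540, hence θ₀ = arccos -0.540 = 122.7°.
The Moon is waxing (0°–180°), so θ = 122.7° directly.
At 360°/29.530 d per day, 122.7° corresponds to 10.06 days.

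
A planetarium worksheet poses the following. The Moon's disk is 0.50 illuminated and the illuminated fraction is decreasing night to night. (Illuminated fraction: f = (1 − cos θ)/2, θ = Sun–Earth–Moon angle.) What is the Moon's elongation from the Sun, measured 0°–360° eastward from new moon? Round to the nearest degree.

Invert f = (1 − cos θ)/2 to get cos θ = 1 − 2(0.50) = 0.000, hence θ₀ = arccos 0.000 = 90.0°.
Since the Moon is past full (waning), take the reflex angle: θ = 360° − 90.0° = 270.0°.

270°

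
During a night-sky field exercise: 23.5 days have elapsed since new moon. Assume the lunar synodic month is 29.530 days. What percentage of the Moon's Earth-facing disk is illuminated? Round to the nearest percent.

Elongation θ = 360° × 23.5/29.530 ≈ 286.5°.
cos 286.5° = 0.284, so f = (1 − 0.284)/2 = 0.358, so 36%.

36%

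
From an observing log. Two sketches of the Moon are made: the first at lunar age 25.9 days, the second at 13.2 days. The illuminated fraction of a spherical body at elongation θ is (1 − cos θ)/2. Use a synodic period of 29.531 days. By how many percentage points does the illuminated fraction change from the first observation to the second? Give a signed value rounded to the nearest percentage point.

+83 percentage points

θ₁ = 360° × 25.9/29.531 = 315.7°, f₁ = (1 − cos θ₁)/2 = 0.142.
θ₂ = 360° × 13.2/29.531 = 160.9°, f₂ = (1 − cos θ₂)/2 = 0.973.
Change = f₂ − f₁ = +0.831 → +83 percentage points.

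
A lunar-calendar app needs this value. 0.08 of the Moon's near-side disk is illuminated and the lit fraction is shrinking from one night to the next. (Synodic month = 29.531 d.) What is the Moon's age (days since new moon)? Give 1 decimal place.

Invert f = (1 − cos θ)/2 to get cos θ = 1 − 2(0.08) = 0.840, hence θ₀ = arccos 0.840 = 32.9°.
Waning ⇒ past full, so θ = 360° − 32.9° = 327.1°.
Age = 29.531 × 327.1°/360° ≈ 26.84 days.

26.8 days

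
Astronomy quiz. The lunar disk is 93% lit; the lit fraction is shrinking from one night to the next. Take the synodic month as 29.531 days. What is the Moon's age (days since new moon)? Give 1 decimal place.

From f = (1 − cos θ)/2: cos θ = 1 − 2×0.93 = -0.860; arccos → 149.3°.
Waning ⇒ past full, so θ = 360° − 149.3° = 210.7°.
Age = 29.531 × 210.7°/360° ≈ 17.28 days.

17.3 days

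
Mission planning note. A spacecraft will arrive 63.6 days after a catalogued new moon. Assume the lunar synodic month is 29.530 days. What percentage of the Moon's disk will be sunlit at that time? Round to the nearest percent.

22%

63.6 d spans 2 complete synodic months (2 × 29.530 = 59.06 d) plus 4.54 d.
The Moon has covered 4.54/29.530 of its cycle, so θ ≈ 360° × 4.54/29.530 = 55.3°.
cos 55.3° = 0.569, so f = (1 − 0.569)/2 = 0.216, so 22%.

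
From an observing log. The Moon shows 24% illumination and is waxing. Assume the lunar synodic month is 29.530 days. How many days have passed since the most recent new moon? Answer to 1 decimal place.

cos θ = 1 − 2f = 0.520, giving a principal value of 58.7°.
Before full moon the principal value applies: θ = 58.7°.
At 360°/29.530 d per day, 58.7° corresponds to 4.81 days.

4.8 days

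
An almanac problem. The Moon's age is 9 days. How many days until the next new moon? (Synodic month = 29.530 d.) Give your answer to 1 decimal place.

One full lunation from the last new moon is 29.530 d; remaining = 29.530 − 9 = 20.530 d.

20.5 days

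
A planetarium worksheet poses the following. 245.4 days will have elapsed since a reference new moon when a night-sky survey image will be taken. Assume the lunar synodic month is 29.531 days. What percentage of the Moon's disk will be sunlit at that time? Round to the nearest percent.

245.4/29.531 = 8.310 lunations, so 8 complete cycles and 9.15 d into the next.
Phase angle: θ = 360°·(9.15 d)/(29.531 d) = 111.6°.
cos 111.6° = (-0.368), so f = (1 − (-0.368))/2 = 0.684, so 68%.

68%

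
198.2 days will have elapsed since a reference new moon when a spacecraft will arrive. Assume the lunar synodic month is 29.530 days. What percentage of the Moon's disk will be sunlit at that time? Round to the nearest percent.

62%

198.2 d spans 6 complete synodic months (6 × 29.530 = 177.18 d) plus 21.02 d.
Phase angle: θ = 360°·(21.02 d)/(29.530 d) = 256.3°.
cos 256.3° = (-0.238), so f = (1 − (-0.238))/2 = 0.619, so 62%.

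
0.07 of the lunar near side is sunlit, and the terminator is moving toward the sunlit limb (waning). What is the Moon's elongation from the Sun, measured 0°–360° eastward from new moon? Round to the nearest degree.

Invert f = (1 − cos θ)/2 to get cos θ = 1 − 2(0.07) = 0.860, hence θ₀ = arccos 0.860 = 30.7°.
Since the Moon is past full (waning), take the reflex angle: θ = 360° − 30.7° = 329.3°.

329°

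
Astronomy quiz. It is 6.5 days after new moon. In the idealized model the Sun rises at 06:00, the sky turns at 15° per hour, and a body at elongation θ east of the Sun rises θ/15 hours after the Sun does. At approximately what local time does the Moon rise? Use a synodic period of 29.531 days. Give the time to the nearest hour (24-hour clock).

Phase angle: θ = 360°·(6.5 d)/(29.531 d) = 79.2°.
At 15° of sky rotation per hour, 79.2° corresponds to a 5.28 h lag.
06:00 + 5.28 h ≈ 11:17 → 11:00 to the nearest hour.

11:00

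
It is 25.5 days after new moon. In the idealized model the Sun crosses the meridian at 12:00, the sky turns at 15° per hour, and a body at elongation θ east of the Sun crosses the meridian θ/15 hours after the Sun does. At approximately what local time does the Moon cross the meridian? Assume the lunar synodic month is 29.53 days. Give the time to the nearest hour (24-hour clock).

09:00

Phase angle: θ = 360°·(25.5 d)/(29.53 d) = 310.9°.
At 15° of sky rotation per hour, 310.9° corresponds to a 20.72 h lag.
12:00 + 20.72 h ≈ 08:43 → 09:00 to the nearest hour.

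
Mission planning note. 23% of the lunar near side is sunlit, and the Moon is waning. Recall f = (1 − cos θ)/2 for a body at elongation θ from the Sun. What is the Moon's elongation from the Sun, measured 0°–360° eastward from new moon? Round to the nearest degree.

Invert f = (1 − cos θ)/2 to get cos θ = 1 − 2(0.23) = 0.540, hence θ₀ = arccos 0.540 = 57.3°.
A waning Moon lies in 180°–360°, so θ = 360° − 57.3° = 302.7°.

303°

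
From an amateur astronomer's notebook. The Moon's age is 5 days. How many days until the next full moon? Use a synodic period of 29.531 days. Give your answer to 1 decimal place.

9.8 days

Full moon occurs at elongation 180°, i.e. at age 29.531 × 180/360 = 14.765 d.
So 9.765 days remain (14.765 − 5).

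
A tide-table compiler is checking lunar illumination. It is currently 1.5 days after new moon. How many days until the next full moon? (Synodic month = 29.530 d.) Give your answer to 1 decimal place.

13.3 days

Full moon is 0.5 of the way through the cycle: age 0.5 × 29.530 = 14.765 d.
So 13.265 days remain (14.765 − 1.5).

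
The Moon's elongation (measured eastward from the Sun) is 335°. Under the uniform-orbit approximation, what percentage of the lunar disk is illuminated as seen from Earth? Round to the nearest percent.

Half-versine of 335°: (1 − 0.906)/2 = 0.047, i.e. 5%.

5%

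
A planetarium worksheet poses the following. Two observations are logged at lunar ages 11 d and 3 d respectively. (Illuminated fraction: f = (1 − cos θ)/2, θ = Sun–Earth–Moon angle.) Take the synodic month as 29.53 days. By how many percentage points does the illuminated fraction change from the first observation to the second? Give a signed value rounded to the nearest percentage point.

-75 percentage points

First observation: θ = 360°·11/29.53 = 134.1°, so f = 0.848.
Second observation: θ = 36.6°, f = 0.098.
Δf = 0.098 − 0.848 = -0.750, i.e. -75 pp.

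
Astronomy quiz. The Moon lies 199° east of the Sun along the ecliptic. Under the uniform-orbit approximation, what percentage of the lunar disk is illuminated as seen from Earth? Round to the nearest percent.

Half-versine of 199°: (1 − (-0.946))/2 = 0.973, i.e. 97%.

97%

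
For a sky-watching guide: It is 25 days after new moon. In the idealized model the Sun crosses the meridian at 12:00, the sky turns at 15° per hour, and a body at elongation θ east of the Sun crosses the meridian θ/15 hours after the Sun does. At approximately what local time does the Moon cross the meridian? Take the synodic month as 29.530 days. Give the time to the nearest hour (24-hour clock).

08:00

The Moon has covered 25/29.530 of its cycle, so θ ≈ 360° × 25/29.530 = 304.8°.
Delay after the Sun = 304.8° / (15°/h) ≈ 20.32 h.
12:00 + 20.32 h ≈ 08:19 → 08:00 to the nearest hour.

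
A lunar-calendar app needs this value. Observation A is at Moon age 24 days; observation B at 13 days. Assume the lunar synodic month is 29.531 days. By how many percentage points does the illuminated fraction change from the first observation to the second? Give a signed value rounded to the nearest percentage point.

θ₁ = 360° × 24/29.531 = 292.6°, f₁ = (1 − cos θ₁)/2 = 0.308.
θ₂ = 360° × 13/29.531 = 158.5°, f₂ = (1 − cos θ₂)/2 = 0.965.
Change = f₂ − f₁ = +0.657 → +66 percentage points.

+66 pp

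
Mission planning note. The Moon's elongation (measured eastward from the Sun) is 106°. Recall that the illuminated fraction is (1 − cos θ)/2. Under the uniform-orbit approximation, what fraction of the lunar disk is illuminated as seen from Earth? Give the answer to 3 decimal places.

0.638

Half-versine of 106°: (1 − (-0.276))/2 = 0.638.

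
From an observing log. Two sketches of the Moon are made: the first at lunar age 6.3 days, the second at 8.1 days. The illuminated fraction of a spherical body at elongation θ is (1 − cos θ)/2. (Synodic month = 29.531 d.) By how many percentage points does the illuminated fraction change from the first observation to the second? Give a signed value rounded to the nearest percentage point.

First observation: θ = 360°·6.3/29.531 = 76.8°, so f = 0.386.
Second observation: θ = 98.7°, f = 0.576.
Δf = 0.576 − 0.386 = +0.190, i.e. +19 pp.

+19 pp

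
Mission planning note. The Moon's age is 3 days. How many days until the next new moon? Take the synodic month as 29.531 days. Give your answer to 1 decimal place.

26.5 days

One full lunation from the last new moon is 29.531 d; remaining = 29.531 − 3 = 26.531 d.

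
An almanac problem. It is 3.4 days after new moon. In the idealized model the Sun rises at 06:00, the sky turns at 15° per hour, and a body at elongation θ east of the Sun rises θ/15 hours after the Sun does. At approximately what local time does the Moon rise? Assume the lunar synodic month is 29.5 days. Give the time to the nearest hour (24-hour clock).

09:00

The Moon has covered 3.4/29.5 of its cycle, so θ ≈ 360° × 3.4/29.5 = 41.5°.
The Moon trails the Sun by θ/15 = 41.5/15 ≈ 2.77 hours.
06:00 + 2.77 h ≈ 08:46 → 09:00 to the nearest hour.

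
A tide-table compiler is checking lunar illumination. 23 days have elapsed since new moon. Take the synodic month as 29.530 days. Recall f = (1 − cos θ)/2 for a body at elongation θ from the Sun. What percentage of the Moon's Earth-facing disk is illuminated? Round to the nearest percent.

The Moon has covered 23/29.530 of its cycle, so θ ≈ 360° × 23/29.530 = 280.4°.
cos 280.4° = 0.180, so f = (1 − 0.180)/2 = 0.410, so 41%.

41%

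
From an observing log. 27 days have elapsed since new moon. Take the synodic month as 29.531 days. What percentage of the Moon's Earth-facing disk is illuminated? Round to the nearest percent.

7%

The Moon has covered 27/29.531 of its cycle, so θ ≈ 360° × 27/29.531 = 329.1°.
With cos θ = 0.858, the lit fraction is (1 − 0.858)/2 ≈ 0.071, so 7%.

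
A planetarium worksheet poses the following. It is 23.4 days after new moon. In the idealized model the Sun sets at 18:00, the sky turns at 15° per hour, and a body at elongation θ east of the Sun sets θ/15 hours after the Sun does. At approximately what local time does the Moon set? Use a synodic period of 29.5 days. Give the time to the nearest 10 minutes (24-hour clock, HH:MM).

Elongation θ = 360° × 23.4/29.5 ≈ 285.6°.
The Moon trails the Sun by θ/15 = 285.6/15 ≈ 19.04 hours.
18:00 + 19.037 h ≈ 13:02 → 13:00 to the nearest ten minutes.

13:00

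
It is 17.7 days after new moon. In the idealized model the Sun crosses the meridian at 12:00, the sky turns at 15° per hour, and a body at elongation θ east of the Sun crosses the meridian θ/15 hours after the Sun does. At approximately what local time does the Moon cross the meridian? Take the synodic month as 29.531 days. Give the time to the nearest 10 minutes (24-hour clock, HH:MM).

Phase angle: θ = 360°·(17.7 d)/(29.531 d) = 215.8°.
The Moon trails the Sun by θ/15 = 215.8/15 ≈ 14.38 hours.
12:00 + 14.385 h ≈ 02:23 → 02:20 to the nearest ten minutes.

02:20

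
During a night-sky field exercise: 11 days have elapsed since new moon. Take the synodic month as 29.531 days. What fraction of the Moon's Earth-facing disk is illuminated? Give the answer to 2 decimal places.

0.85

Phase angle: θ = 360°·(11 d)/(29.531 d) = 134.1°.
With cos θ = (-0.696), the lit fraction is (1 − (-0.696))/2 ≈ 0.848.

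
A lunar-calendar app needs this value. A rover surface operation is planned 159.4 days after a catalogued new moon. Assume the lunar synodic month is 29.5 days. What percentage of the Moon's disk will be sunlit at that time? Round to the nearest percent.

159.4/29.5 = 5.403 lunations, so 5 complete cycles and 11.90 d into the next.
The Moon has covered 11.90/29.5 of its cycle, so θ ≈ 360° × 11.90/29.5 = 145.2°.
With cos θ = (-0.821), the lit fraction is (1 − (-0.821))/2 ≈ 0.911, so 91%.

91%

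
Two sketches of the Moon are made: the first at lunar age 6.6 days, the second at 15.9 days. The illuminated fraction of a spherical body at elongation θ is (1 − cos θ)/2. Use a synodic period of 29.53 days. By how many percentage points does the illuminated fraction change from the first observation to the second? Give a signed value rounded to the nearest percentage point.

θ₁ = 360° × 6.6/29.53 = 80.5°, f₁ = (1 − cos θ₁)/2 = 0.417.
θ₂ = 360° × 15.9/29.53 = 193.8°, f₂ = (1 − cos θ₂)/2 = 0.985.
Change = f₂ − f₁ = +0.568 → +57 percentage points.

+57 pp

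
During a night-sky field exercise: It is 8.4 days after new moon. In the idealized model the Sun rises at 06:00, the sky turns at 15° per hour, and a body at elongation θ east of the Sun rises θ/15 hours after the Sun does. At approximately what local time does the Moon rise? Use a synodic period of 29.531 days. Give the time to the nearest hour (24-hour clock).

13:00

The Moon has covered 8.4/29.531 of its cycle, so θ ≈ 360° × 8.4/29.531 = 102.4°.
The Moon trails the Sun by θ/15 = 102.4/15 ≈ 6.83 hours.
06:00 + 6.83 h ≈ 12:50 → 13:00 to the nearest hour.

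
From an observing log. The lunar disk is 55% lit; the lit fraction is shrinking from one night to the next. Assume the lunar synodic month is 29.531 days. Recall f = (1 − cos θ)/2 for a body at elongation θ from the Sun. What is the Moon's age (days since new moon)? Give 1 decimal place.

21.7 days

cos θ = 1 − 2f = -0.100, giving a principal value of 95.7°.
Waning ⇒ past full, so θ = 360° − 95.7° = 264.3°.
Age = 29.531 × 264.3°/360° ≈ 21.68 days.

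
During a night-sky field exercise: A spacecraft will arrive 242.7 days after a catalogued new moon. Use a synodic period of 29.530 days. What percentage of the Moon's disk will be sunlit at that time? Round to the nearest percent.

40%

Reduce mod P: 242.7 − 8×29.530 = 6.46 d into the current lunation.
Phase angle: θ = 360°·(6.46 d)/(29.530 d) = 78.8°.
With cos θ = 0.195, the lit fraction is (1 − 0.195)/2 ≈ 0.402, so 40%.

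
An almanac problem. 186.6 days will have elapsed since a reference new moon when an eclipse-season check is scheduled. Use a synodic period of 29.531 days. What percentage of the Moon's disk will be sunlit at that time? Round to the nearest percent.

186.6/29.531 = 6.319 lunations, so 6 complete cycles and 9.41 d into the next.
The Moon has covered 9.41/29.531 of its cycle, so θ ≈ 360° × 9.41/29.531 = 114.8°.
With cos θ = (-0.419), the lit fraction is (1 − (-0.419))/2 ≈ 0.709, so 71%.

71%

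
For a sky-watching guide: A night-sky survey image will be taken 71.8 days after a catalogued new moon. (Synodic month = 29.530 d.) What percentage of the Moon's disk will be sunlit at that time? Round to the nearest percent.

71.8/29.530 = 2.431 lunations, so 2 complete cycles and 12.74 d into the next.
Phase angle: θ = 360°·(12.74 d)/(29.530 d) = 155.3°.
cos 155.3° = (-0.909), so f = (1 − (-0.909))/2 = 0.954, so 95%.

95%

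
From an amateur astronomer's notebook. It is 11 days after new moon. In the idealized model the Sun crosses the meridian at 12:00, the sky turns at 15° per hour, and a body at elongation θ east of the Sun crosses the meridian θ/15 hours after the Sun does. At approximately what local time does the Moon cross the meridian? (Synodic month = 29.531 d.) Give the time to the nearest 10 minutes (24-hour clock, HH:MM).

Phase angle: θ = 360°·(11 d)/(29.531 d) = 134.1°.
Delay after the Sun = 134.1° / (15°/h) ≈ 8.94 h.
12:00 + 8.940 h ≈ 20:56 → 21:00 to the nearest ten minutes.

21:00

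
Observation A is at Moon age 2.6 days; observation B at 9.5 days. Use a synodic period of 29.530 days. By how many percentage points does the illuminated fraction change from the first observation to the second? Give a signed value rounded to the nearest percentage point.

First observation: θ = 360°·2.6/29.530 = 31.7°, so f = 0.075.
Second observation: θ = 115.8°, f = 0.718.
Δf = 0.718 − 0.075 = +0.643, i.e. +64 pp.

+64 percentage points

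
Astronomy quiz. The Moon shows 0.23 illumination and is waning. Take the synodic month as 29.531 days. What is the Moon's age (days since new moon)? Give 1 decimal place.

24.8 days

From f = (1 − cos θ)/2: cos θ = 1 − 2×0.23 = 0.540; arccos → 57.3°.
Since the Moon is past full (waning), take the reflex angle: θ = 360° − 57.3° = 302.7°.
At 360°/29.531 d per day, 302.7° corresponds to 24.83 days.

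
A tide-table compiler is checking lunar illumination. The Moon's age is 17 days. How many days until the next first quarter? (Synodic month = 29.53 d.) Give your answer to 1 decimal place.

19.9 days

First quarter occurs at elongation 90°, i.e. at age 29.53 × 90/360 = 7.383 d.
This lunation's first quarter (7.383 d) has passed, so add one period: 36.913 − 17 = 19.913 days.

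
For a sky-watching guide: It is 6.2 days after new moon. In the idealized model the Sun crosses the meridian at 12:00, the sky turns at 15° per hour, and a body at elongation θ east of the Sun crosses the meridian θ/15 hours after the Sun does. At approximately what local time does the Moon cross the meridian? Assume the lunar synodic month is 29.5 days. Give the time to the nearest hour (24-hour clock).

The Moon has covered 6.2/29.5 of its cycle, so θ ≈ 360° × 6.2/29.5 = 75.7°.
Delay after the Sun = 75.7° / (15°/h) ≈ 5.04 h.
12:00 + 5.04 h ≈ 17:03 → 17:00 to the nearest hour.

17:00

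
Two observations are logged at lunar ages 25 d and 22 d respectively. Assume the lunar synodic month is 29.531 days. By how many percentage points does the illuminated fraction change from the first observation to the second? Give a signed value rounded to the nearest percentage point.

+30 percentage points

θ₁ = 360° × 25/29.531 = 304.8°, f₁ = (1 − cos θ₁)/2 = 0.215.
θ₂ = 360° × 22/29.531 = 268.2°, f₂ = (1 − cos θ₂)/2 = 0.516.
Change = f₂ − f₁ = +0.301 → +30 percentage points.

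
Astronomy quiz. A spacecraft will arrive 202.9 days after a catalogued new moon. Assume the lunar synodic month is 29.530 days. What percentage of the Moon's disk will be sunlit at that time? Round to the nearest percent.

Reduce mod P: 202.9 − 6×29.530 = 25.72 d into the current lunation.
Elongation θ = 360° × 25.72/29.530 ≈ 313.6°.
cos 313.6° = 0.689, so f = (1 − 0.689)/2 = 0.155, so 16%.

16%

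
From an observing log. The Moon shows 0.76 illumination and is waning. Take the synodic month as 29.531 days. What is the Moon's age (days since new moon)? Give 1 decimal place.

From f = (1 − cos θ)/2: cos θ = 1 − 2×0.76 = -0.520; arccos → 121.3°.
Waning ⇒ past full, so θ = 360° − 121.3° = 238.7°.
At 360°/29.531 d per day, 238.7° corresponds to 19.58 days.

19.6 days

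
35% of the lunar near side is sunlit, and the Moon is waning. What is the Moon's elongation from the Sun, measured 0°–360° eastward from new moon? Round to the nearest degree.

Invert f = (1 − cos θ)/2 to get cos θ = 1 − 2(0.35) = 0.300, hence θ₀ = arccos 0.300 = 72.5°.
A waning Moon lies in 180°–360°, so θ = 360° − 72.5° = 287.5°.

287°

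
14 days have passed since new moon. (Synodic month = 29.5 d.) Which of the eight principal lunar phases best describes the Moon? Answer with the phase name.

full moon

At 14/29.5 of the cycle, θ ≈ 171° — the full moon range.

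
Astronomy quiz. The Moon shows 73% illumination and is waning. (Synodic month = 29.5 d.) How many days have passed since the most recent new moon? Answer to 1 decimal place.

19.9 days

Invert f = (1 − cos θ)/2 to get cos θ = 1 − 2(0.73) = -0.460, hence θ₀ = arccos -0.460 = 117.4°.
A waning Moon lies in 180°–360°, so θ = 360° − 117.4° = 242.6°.
Age = 29.5 × 242.6°/360° ≈ 19.88 days.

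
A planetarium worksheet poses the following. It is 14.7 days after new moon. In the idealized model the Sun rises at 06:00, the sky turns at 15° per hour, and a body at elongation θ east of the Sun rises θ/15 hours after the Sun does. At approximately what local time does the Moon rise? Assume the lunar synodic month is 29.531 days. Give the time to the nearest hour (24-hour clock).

Elongation θ = 360° × 14.7/29.531 ≈ 179.2°.
The Moon trails the Sun by θ/15 = 179.2/15 ≈ 11.95 hours.
06:00 + 11.95 h ≈ 17:57 → 18:00 to the nearest hour.

18:00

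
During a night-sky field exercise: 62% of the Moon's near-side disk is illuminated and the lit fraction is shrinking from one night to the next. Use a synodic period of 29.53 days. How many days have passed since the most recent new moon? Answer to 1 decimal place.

21.0 days

Invert f = (1 − cos θ)/2 to get cos θ = 1 − 2(0.62) = -0.240, hence θ₀ = arccos -0.240 = 103.9°.
Waning ⇒ past full, so θ = 360° − 103.9° = 256.1°.
That fraction of the synodic month is 256.1/360 × 29.53 d ≈ 21.01 d.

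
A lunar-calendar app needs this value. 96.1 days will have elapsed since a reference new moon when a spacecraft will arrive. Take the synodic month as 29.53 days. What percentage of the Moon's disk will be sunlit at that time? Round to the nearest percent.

Reduce mod P: 96.1 − 3×29.53 = 7.51 d into the current lunation.
Phase angle: θ = 360°·(7.51 d)/(29.53 d) = 91.6°.
cos 91.6° = (-0.027), so f = (1 − (-0.027))/2 = 0.514, so 51%.

51%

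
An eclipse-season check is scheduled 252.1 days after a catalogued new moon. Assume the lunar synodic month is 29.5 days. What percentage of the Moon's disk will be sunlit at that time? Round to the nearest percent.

98%

Reduce mod P: 252.1 − 8×29.5 = 16.10 d into the current lunation.
The Moon has covered 16.10/29.5 of its cycle, so θ ≈ 360° × 16.10/29.5 = 196.5°.
With cos θ = (-0.959), the lit fraction is (1 − (-0.959))/2 ≈ 0.979, so 98%.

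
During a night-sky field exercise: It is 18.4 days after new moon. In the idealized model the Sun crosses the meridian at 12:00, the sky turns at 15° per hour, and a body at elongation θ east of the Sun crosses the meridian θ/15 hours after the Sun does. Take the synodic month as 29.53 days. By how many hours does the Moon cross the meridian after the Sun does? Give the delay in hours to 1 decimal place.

The Moon has covered 18.4/29.53 of its cycle, so θ ≈ 360° × 18.4/29.53 = 224.3°.
The Moon trails the Sun by θ/15 = 224.3/15 ≈ 14.95 hours.
So the Moon crosses the meridian 14.95 h after the Sun.

15.0 h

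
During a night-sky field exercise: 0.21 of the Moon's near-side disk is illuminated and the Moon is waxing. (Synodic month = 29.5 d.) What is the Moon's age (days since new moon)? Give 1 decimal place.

4.5 days

From f = (1 − cos θ)/2: cos θ = 1 − 2×0.21 = 0.580; arccos → 54.5°.
Before full moon the principal value applies: θ = 54.5°.
Age = 29.5 × 54.5°/360° ≈ 4.47 days.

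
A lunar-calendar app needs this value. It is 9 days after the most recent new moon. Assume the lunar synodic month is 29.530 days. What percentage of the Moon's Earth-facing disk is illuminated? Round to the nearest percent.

67%

Elongation θ = 360° × 9/29.530 ≈ 109.7°.
cos 109.7° = (-0.337), so f = (1 − (-0.337))/2 = 0.669, so 67%.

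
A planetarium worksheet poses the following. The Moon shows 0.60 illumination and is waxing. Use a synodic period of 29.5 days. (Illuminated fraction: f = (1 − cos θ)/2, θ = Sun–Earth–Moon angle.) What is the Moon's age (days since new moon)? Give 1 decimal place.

Invert f = (1 − cos θ)/2 to get cos θ = 1 − 2(0.60) = -0.200, hence θ₀ = arccos -0.200 = 101.5°.
Before full moon the principal value applies: θ = 101.5°.
That fraction of the synodic month is 101.5/360 × 29.5 d ≈ 8.32 d.

8.3 days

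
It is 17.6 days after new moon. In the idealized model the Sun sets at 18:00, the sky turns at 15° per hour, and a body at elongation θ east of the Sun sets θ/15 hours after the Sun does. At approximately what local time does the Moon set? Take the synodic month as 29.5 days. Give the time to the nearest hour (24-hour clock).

08:00

Phase angle: θ = 360°·(17.6 d)/(29.5 d) = 214.8°.
At 15° of sky rotation per hour, 214.8° corresponds to a 14.32 h lag.
18:00 + 14.32 h ≈ 08:19 → 08:00 to the nearest hour.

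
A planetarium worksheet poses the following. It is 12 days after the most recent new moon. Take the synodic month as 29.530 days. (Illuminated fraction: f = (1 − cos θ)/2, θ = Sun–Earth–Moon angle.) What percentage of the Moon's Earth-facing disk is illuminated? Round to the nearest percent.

Phase angle: θ = 360°·(12 d)/(29.530 d) = 146.3°.
With cos θ = (-0.832), the lit fraction is (1 − (-0.832))/2 ≈ 0.916, so 92%.

92%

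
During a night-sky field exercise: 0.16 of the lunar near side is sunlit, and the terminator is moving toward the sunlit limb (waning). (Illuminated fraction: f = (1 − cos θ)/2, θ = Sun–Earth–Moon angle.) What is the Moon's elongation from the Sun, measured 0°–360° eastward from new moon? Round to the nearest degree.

cos θ = 1 − 2f = 0.680, giving a principal value of 47.2°.
Since the Moon is past full (waning), take the reflex angle: θ = 360° − 47.2° = 312.8°.

313°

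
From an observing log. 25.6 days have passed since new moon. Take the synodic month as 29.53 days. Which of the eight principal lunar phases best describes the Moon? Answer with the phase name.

At 25.6/29.53 of the cycle, θ ≈ 312° — the waning crescent range.

waning crescent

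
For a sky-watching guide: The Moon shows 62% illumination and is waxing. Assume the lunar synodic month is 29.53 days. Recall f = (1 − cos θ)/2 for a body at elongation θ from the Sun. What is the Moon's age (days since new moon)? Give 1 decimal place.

From f = (1 − cos θ)/2: cos θ = 1 − 2×0.62 = -0.240; arccos → 103.9°.
Before full moon the principal value applies: θ = 103.9°.
At 360°/29.53 d per day, 103.9° corresponds to 8.52 days.

8.5 days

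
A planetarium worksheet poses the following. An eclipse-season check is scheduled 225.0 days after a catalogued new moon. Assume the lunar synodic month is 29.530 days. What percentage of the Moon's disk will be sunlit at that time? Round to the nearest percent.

225.0/29.530 = 7.619 lunations, so 7 complete cycles and 18.29 d into the next.
Elongation θ = 360° × 18.29/29.530 ≈ 223.0°.
With cos θ = (-0.732), the lit fraction is (1 − (-0.732))/2 ≈ 0.866, so 87%.

87%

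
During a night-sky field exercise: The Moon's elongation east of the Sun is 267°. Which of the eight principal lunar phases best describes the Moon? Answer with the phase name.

The last quarter sector spans roughly 248°–292°; 267° falls inside it.

last quarter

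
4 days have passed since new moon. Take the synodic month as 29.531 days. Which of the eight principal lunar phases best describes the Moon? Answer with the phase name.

waxing crescent

θ ≈ 360° × 4/29.531 = 49°, which falls in the waxing crescent sector.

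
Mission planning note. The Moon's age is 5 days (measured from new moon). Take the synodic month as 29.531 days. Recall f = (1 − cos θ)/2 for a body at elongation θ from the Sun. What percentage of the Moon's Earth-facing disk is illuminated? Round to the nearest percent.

Phase angle: θ = 360°·(5 d)/(29.531 d) = 61.0°.
With cos θ = 0.486, the lit fraction is (1 − 0.486)/2 ≈ 0.257, so 26%.

26%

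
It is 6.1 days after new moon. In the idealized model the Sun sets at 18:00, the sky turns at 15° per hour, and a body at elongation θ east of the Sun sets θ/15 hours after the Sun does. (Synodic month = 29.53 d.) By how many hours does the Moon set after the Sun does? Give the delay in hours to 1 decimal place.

5.0 h

Phase angle: θ = 360°·(6.1 d)/(29.53 d) = 74.4°.
Delay after the Sun = 74.4° / (15°/h) ≈ 4.96 h.
So the Moon sets 4.96 h after the Sun.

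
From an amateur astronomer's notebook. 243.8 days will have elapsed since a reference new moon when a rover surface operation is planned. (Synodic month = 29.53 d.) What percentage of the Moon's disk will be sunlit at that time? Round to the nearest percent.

52%

243.8/29.53 = 8.256 lunations, so 8 complete cycles and 7.56 d into the next.
Elongation θ = 360° × 7.56/29.53 ≈ 92.2°.
cos 92.2° = (-0.038), so f = (1 − (-0.038))/2 = 0.519, so 52%.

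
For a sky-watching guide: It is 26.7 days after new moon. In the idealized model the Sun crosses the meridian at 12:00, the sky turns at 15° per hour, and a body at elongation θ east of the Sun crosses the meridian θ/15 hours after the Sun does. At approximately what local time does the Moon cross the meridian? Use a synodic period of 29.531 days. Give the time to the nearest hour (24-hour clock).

The Moon has covered 26.7/29.531 of its cycle, so θ ≈ 360° × 26.7/29.531 = 325.5°.
At 15° of sky rotation per hour, 325.5° corresponds to a 21.70 h lag.
12:00 + 21.70 h ≈ 09:42 → 10:00 to the nearest hour.

10:00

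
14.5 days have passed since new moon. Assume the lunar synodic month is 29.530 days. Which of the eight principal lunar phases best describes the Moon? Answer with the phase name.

At 14.5/29.530 of the cycle, θ ≈ 177° — the full moon range.

full moon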